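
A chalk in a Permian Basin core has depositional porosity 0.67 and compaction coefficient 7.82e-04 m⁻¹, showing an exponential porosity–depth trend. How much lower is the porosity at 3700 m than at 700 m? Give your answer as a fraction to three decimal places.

0.350

Working in km (1 km = 1000 m; β in km⁻¹ = β in m⁻¹ × 1000):
phi(0.7) = 0.67·e^(−0.782×0.7) = 0.3876
phi(3.7) = 0.67·e^(−0.782×3.7) = 0.0371
Δphi = 0.3876 − 0.0371 = 0.3505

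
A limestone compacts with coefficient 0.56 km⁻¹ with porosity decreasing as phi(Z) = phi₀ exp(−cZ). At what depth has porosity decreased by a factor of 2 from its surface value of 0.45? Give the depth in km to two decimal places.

phi/phi₀ = 1/2 ⇒ exp(−c·Z) = 1/2 ⇒ Z = ln(2) / c
Z = 0.6931 / 0.56 = 1.238 km

1.24 km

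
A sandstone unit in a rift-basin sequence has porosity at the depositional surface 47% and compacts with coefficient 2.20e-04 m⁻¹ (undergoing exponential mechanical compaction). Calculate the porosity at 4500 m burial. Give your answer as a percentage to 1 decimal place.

17.5%

Working in km (1 km = 1000 m; c in km⁻¹ = c in m⁻¹ × 1000):
phi = phi₀·exp(−c·d) = 0.47 × exp(−0.22 × 4.5) = 0.47 × exp(−0.99)
  = 0.47 × 0.3716 = 0.1746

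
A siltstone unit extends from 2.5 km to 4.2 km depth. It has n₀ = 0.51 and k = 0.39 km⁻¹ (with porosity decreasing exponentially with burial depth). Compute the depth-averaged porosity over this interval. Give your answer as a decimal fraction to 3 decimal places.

⟨n⟩ = (1/(z₂−z₁)) ∫ n₀ e^(−kz) dz = n₀·(e^(−k·z₁) − e^(−k·z₂)) / (k·(z₂−z₁))
e^(−0.39×2.5) = 0.3772; e^(−0.39×4.2) = 0.1944
⟨n⟩ = 0.51 × (0.3772 − 0.1944) / (0.39 × 1.7) = 0.51 × 0.2758 = 0.1406

0.141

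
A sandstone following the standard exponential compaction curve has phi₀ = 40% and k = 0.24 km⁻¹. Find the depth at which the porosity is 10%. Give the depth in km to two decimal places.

Invert Athy's law: d = ln(phi₀/phi) / k
d = ln(0.4/0.1) / 0.24 = ln(4) / 0.24 = 1.3863 / 0.24 = 5.776 km

5.78 km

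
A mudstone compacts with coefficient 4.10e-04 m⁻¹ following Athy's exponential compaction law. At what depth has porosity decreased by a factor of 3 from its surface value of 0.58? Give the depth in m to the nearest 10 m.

2680 m

Working in km (1 km = 1000 m; β in km⁻¹ = β in m⁻¹ × 1000):
phi/phi₀ = 1/3 ⇒ exp(−β·Z) = 1/3 ⇒ Z = ln(3) / β
Z = 1.0986 / 0.41 = 2.680 km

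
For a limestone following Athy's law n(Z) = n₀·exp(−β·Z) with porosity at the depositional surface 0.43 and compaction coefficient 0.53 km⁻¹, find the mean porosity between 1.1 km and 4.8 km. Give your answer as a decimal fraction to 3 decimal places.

⟨n⟩ = (1/(Z₂−Z₁)) ∫ n₀ e^(−βZ) dZ = n₀·(e^(−β·Z₁) − e^(−β·Z₂)) / (β·(Z₂−Z₁))
e^(−0.53×1.1) = 0.5582; e^(−0.53×4.8) = 0.0786
⟨n⟩ = 0.43 × (0.5582 − 0.0786) / (0.53 × 3.7) = 0.43 × 0.2446 = 0.1052

0.105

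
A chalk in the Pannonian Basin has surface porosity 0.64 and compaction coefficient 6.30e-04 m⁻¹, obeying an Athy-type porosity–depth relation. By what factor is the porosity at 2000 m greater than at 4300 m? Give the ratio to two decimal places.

Working in km (1 km = 1000 m; c in km⁻¹ = c in m⁻¹ × 1000):
φ(d₁)/φ(d₂) = e^(−c·d₁)/e^(−c·d₂) = e^{c(d₂−d₁)}
= exp(0.63 × 2.3) = exp(1.449) = 4.2589

4.26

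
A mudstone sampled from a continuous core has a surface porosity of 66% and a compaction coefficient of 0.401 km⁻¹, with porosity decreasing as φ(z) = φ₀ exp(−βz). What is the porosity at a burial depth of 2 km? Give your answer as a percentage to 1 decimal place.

φ = φ₀·exp(−β·z) = 0.66 × exp(−0.401 × 2) = 0.66 × exp(−0.802)
  = 0.66 × 0.4484 = 0.2960

29.6%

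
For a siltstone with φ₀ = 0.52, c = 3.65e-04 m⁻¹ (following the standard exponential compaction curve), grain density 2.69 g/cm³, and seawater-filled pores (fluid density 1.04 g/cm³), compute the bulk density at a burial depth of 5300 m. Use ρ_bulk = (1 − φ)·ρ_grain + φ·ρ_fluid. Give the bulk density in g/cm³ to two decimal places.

2.57 g/cm³

Working in km (1 km = 1000 m; c in km⁻¹ = c in m⁻¹ × 1000):
Porosity at depth: φ = 0.52·exp(−0.365×5.3) = 0.52×0.1445 = 0.0751
Bulk density: ρ_b = (1−φ)ρ_g + φ·ρ_f = 0.9249×2.69 + 0.0751×1.04
       = 2.488 + 0.078 = 2.566 g/cm³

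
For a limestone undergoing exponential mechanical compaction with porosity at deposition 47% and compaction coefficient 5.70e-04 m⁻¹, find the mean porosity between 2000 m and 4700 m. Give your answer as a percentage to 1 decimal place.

7.7%

Working in km (1 km = 1000 m; c in km⁻¹ = c in m⁻¹ × 1000):
⟨phi⟩ = (1/(Z₂−Z₁)) ∫ phi₀ e^(−cZ) dZ = phi₀·(e^(−c·Z₁) − e^(−c·Z₂)) / (c·(Z₂−Z₁))
e^(−0.57×2) = 0.3198; e^(−0.57×4.7) = 0.0686
⟨phi⟩ = 0.47 × (0.3198 − 0.0686) / (0.57 × 2.7) = 0.47 × 0.1632 = 0.0767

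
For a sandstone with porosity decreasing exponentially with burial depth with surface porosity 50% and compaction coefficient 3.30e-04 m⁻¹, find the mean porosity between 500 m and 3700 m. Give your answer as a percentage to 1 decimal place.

26.2%

Working in km (1 km = 1000 m; β in km⁻¹ = β in m⁻¹ × 1000):
⟨phi⟩ = (1/(z₂−z₁)) ∫ phi₀ e^(−βz) dz = phi₀·(e^(−β·z₁) − e^(−β·z₂)) / (β·(z₂−z₁))
e^(−0.33×0.5) = 0.8479; e^(−0.33×3.7) = 0.2949
⟨phi⟩ = 0.5 × (0.8479 − 0.2949) / (0.33 × 3.2) = 0.5 × 0.5236 = 0.2618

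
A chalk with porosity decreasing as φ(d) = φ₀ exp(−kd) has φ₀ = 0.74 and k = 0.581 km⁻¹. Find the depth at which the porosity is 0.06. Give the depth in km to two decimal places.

Invert Athy's law: d = ln(φ₀/φ) / k
d = ln(0.74/0.06) / 0.581 = ln(12.33) / 0.581 = 2.5123 / 0.581 = 4.324 km

4.32 km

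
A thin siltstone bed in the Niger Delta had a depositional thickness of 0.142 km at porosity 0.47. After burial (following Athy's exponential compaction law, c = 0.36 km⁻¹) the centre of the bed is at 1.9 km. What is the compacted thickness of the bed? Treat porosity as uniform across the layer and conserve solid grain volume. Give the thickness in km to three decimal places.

Porosity at 1.9 km: phi = 0.47·exp(−0.36×1.9) = 0.2372
Solid-volume conservation: h(1−phi) = h₀(1−phi₀) ⇒ h = h₀·(1−phi₀)/(1−phi)
h = 0.142 × (1 − 0.47)/(1 − 0.2372) = 0.142 × 0.6948 = 0.0987 km

0.099 km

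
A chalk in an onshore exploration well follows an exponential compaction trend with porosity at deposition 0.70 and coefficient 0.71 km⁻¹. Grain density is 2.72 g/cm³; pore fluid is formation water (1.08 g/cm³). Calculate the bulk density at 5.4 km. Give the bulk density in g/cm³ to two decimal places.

2.70 g/cm³

Porosity at depth: phi = 0.7·exp(−0.71×5.4) = 0.7×0.0216 = 0.0151
Bulk density: ρ_b = (1−phi)ρ_g + phi·ρ_f = 0.9849×2.72 + 0.0151×1.08
       = 2.679 + 0.016 = 2.695 g/cm³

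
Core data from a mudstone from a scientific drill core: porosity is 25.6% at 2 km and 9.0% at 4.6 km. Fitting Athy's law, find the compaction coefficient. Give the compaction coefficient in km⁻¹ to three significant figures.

Athy: n(z) = n₀ e^(−βz) ⇒ n₁/n₂ = e^{β(z₂−z₁)} ⇒ β = ln(n₁/n₂)/(z₂−z₁)
β = ln(0.256/0.09) / (4.6 − 2) = ln(2.844) / 2.6 = 1.0454 / 2.6 = 0.4021 km⁻¹

0.402 km⁻¹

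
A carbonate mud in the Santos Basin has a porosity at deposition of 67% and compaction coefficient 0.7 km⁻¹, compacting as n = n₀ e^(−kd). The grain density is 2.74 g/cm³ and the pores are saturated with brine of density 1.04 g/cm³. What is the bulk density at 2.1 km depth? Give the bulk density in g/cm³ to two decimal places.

2.48 g/cm³

Porosity at depth: n = 0.67·exp(−0.7×2.1) = 0.67×0.2299 = 0.1541
Bulk density: ρ_b = (1−n)ρ_g + n·ρ_f = 0.8459×2.74 + 0.1541×1.04
       = 2.318 + 0.160 = 2.478 g/cm³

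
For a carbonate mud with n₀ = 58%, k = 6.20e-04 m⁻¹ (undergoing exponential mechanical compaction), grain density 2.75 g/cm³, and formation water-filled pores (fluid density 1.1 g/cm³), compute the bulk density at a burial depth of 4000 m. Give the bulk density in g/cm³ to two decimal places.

2.67 g/cm³

Working in km (1 km = 1000 m; k in km⁻¹ = k in m⁻¹ × 1000):
Porosity at depth: n = 0.58·exp(−0.62×4) = 0.58×0.0837 = 0.0486
Bulk density: ρ_b = (1−n)ρ_g + n·ρ_f = 0.9514×2.75 + 0.0486×1.1
       = 2.616 + 0.053 = 2.670 g/cm³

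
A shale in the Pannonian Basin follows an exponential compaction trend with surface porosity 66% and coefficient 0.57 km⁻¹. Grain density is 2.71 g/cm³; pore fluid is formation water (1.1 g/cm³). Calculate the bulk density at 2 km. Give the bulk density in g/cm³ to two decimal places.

2.37 g/cm³

Porosity at depth: phi = 0.66·exp(−0.57×2) = 0.66×0.3198 = 0.2111
Bulk density: ρ_b = (1−phi)ρ_g + phi·ρ_f = 0.7889×2.71 + 0.2111×1.1
       = 2.138 + 0.232 = 2.370 g/cm³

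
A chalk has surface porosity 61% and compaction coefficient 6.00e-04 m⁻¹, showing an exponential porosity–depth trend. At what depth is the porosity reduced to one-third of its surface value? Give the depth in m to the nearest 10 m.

Working in km (1 km = 1000 m; c in km⁻¹ = c in m⁻¹ × 1000):
phi/phi₀ = 1/3 ⇒ exp(−c·d) = 1/3 ⇒ d = ln(3) / c
d = 1.0986 / 0.6 = 1.831 km

1830 m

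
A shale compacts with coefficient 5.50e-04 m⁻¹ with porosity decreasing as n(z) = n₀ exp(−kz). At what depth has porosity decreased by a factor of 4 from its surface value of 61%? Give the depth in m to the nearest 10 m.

Working in km (1 km = 1000 m; k in km⁻¹ = k in m⁻¹ × 1000):
n/n₀ = 1/4 ⇒ exp(−k·z) = 1/4 ⇒ z = ln(4) / k
z = 1.3863 / 0.55 = 2.521 km

2520 m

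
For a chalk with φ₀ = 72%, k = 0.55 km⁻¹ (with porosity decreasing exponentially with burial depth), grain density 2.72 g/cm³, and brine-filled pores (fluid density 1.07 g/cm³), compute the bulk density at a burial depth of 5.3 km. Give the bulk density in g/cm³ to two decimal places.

2.66 g/cm³

Porosity at depth: φ = 0.72·exp(−0.55×5.3) = 0.72×0.0542 = 0.0390
Bulk density: ρ_b = (1−φ)ρ_g + φ·ρ_f = 0.9610×2.72 + 0.0390×1.07
       = 2.614 + 0.042 = 2.656 g/cm³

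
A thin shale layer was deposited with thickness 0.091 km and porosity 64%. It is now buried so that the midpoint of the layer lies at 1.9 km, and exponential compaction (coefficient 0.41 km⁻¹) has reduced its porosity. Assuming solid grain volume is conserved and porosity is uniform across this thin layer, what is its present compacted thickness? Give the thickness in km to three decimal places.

Porosity at 1.9 km: phi = 0.64·exp(−0.41×1.9) = 0.2937
Solid-volume conservation: h(1−phi) = h₀(1−phi₀) ⇒ h = h₀·(1−phi₀)/(1−phi)
h = 0.091 × (1 − 0.64)/(1 − 0.2937) = 0.091 × 0.5097 = 0.0464 km

0.046 km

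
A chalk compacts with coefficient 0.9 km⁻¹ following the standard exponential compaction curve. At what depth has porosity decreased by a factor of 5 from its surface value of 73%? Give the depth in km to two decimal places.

1.79 km

φ/φ₀ = 1/5 ⇒ exp(−c·d) = 1/5 ⇒ d = ln(5) / c
d = 1.6094 / 0.9 = 1.788 km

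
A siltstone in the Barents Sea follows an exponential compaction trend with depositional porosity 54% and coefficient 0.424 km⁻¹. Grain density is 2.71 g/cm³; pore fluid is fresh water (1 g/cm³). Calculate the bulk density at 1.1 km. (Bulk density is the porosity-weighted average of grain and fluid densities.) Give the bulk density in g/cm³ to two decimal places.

2.13 g/cm³

Porosity at depth: φ = 0.54·exp(−0.424×1.1) = 0.54×0.6273 = 0.3387
Bulk density: ρ_b = (1−φ)ρ_g + φ·ρ_f = 0.6613×2.71 + 0.3387×1
       = 1.792 + 0.339 = 2.131 g/cm³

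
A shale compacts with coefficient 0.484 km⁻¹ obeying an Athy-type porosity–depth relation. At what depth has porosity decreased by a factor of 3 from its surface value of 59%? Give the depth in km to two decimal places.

phi/phi₀ = 1/3 ⇒ exp(−β·Z) = 1/3 ⇒ Z = ln(3) / β
Z = 1.0986 / 0.484 = 2.270 km

2.27 km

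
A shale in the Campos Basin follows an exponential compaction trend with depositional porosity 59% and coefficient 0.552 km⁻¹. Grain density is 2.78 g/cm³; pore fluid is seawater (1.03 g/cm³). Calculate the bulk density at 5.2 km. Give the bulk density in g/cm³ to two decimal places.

Porosity at depth: n = 0.59·exp(−0.552×5.2) = 0.59×0.0567 = 0.0334
Bulk density: ρ_b = (1−n)ρ_g + n·ρ_f = 0.9666×2.78 + 0.0334×1.03
       = 2.687 + 0.034 = 2.721 g/cm³

2.72 g/cm³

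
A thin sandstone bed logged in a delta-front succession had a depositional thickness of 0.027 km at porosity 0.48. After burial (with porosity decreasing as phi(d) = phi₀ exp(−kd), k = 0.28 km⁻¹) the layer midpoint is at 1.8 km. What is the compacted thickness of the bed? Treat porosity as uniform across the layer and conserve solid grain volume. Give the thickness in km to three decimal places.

0.020 km

Porosity at 1.8 km: phi = 0.48·exp(−0.28×1.8) = 0.2900
Solid-volume conservation: h(1−phi) = h₀(1−phi₀) ⇒ h = h₀·(1−phi₀)/(1−phi)
h = 0.027 × (1 − 0.48)/(1 − 0.2900) = 0.027 × 0.7324 = 0.0198 km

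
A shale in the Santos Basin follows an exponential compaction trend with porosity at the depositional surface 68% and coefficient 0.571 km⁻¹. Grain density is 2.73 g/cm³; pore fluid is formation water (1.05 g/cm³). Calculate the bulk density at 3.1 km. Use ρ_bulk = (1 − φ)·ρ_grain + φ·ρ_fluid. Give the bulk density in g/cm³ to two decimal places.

Porosity at depth: phi = 0.68·exp(−0.571×3.1) = 0.68×0.1703 = 0.1158
Bulk density: ρ_b = (1−phi)ρ_g + phi·ρ_f = 0.8842×2.73 + 0.1158×1.05
       = 2.414 + 0.122 = 2.535 g/cm³

2.54 g/cm³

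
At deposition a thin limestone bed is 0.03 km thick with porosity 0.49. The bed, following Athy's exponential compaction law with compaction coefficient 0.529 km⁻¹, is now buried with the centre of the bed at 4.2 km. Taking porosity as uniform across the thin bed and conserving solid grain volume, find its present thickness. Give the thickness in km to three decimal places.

Porosity at 4.2 km: phi = 0.49·exp(−0.529×4.2) = 0.0531
Solid-volume conservation: h(1−phi) = h₀(1−phi₀) ⇒ h = h₀·(1−phi₀)/(1−phi)
h = 0.03 × (1 − 0.49)/(1 − 0.0531) = 0.03 × 0.5386 = 0.0162 km

0.016 km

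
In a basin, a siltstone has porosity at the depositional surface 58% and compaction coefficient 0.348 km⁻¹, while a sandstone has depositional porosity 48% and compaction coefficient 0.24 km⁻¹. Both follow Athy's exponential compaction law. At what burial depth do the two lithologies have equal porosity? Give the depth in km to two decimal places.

1.75 km

Set φ₀ₐ e^(−cₐd) = φ₀ᵦ e^(−cᵦd) ⇒ ln(φ₀ₐ/φ₀ᵦ) = (cₐ − cᵦ)·d
d = ln(0.58/0.48) / (0.348 − 0.24) = 0.1892 / 0.108 = 1.752 km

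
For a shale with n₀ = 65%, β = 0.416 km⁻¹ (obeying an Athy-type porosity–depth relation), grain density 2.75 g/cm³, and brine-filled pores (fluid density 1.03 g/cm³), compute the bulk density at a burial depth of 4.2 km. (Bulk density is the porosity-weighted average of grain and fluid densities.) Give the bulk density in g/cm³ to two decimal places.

Porosity at depth: n = 0.65·exp(−0.416×4.2) = 0.65×0.1743 = 0.1133
Bulk density: ρ_b = (1−n)ρ_g + n·ρ_f = 0.8867×2.75 + 0.1133×1.03
       = 2.439 + 0.117 = 2.555 g/cm³

2.56 g/cm³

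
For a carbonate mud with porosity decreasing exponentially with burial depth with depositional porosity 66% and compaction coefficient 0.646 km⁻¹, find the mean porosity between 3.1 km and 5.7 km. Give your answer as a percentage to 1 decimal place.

4.3%

⟨phi⟩ = (1/(d₂−d₁)) ∫ phi₀ e^(−cd) dd = phi₀·(e^(−c·d₁) − e^(−c·d₂)) / (c·(d₂−d₁))
e^(−0.646×3.1) = 0.1350; e^(−0.646×5.7) = 0.0252
⟨phi⟩ = 0.66 × (0.1350 − 0.0252) / (0.646 × 2.6) = 0.66 × 0.0654 = 0.0432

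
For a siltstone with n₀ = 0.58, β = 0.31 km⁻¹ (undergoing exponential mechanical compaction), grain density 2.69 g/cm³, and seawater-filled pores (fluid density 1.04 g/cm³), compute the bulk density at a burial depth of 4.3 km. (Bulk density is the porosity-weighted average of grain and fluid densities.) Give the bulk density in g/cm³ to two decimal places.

Porosity at depth: n = 0.58·exp(−0.31×4.3) = 0.58×0.2637 = 0.1529
Bulk density: ρ_b = (1−n)ρ_g + n·ρ_f = 0.8471×2.69 + 0.1529×1.04
       = 2.279 + 0.159 = 2.438 g/cm³

2.44 g/cm³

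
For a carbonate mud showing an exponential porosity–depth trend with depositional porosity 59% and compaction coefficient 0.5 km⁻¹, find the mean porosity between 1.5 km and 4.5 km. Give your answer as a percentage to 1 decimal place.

⟨φ⟩ = (1/(Z₂−Z₁)) ∫ φ₀ e^(−cZ) dZ = φ₀·(e^(−c·Z₁) − e^(−c·Z₂)) / (c·(Z₂−Z₁))
e^(−0.5×1.5) = 0.4724; e^(−0.5×4.5) = 0.1054
⟨φ⟩ = 0.59 × (0.4724 − 0.1054) / (0.5 × 3) = 0.59 × 0.2446 = 0.1443

14.4%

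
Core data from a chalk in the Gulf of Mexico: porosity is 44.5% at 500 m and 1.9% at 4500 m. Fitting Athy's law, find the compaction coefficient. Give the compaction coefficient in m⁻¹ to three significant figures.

0.000788 m⁻¹

Working in km (1 km = 1000 m; β in km⁻¹ = β in m⁻¹ × 1000):
Athy: n(d) = n₀ e^(−βd) ⇒ n₁/n₂ = e^{β(d₂−d₁)} ⇒ β = ln(n₁/n₂)/(d₂−d₁)
β = ln(0.445/0.019) / (4.5 − 0.5) = ln(23.42) / 4 = 3.1536 / 4 = 0.7884 km⁻¹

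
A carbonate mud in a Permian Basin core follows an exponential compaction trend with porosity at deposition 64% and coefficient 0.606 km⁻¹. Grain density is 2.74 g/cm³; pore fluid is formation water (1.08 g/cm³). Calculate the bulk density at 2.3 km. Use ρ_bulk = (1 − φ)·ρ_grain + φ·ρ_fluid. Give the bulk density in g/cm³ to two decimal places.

2.48 g/cm³

Porosity at depth: n = 0.64·exp(−0.606×2.3) = 0.64×0.2481 = 0.1588
Bulk density: ρ_b = (1−n)ρ_g + n·ρ_f = 0.8412×2.74 + 0.1588×1.08
       = 2.305 + 0.172 = 2.476 g/cm³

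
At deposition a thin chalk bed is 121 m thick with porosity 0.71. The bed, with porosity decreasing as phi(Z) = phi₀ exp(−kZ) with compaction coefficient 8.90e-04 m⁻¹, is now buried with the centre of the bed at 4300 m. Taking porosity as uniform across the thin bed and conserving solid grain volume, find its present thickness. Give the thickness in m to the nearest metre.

Working in km (1 km = 1000 m; k in km⁻¹ = k in m⁻¹ × 1000):
Porosity at 4.3 km: phi = 0.71·exp(−0.89×4.3) = 0.0155
Solid-volume conservation: h(1−phi) = h₀(1−phi₀) ⇒ h = h₀·(1−phi₀)/(1−phi)
h = 0.121 × (1 − 0.71)/(1 − 0.0155) = 0.121 × 0.2946 = 0.0356 km

36 m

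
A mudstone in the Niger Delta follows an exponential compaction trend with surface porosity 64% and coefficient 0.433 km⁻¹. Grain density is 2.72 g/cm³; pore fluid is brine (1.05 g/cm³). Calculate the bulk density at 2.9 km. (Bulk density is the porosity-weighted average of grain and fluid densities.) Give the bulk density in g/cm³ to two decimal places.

2.42 g/cm³

Porosity at depth: φ = 0.64·exp(−0.433×2.9) = 0.64×0.2849 = 0.1823
Bulk density: ρ_b = (1−φ)ρ_g + φ·ρ_f = 0.8177×2.72 + 0.1823×1.05
       = 2.224 + 0.191 = 2.416 g/cm³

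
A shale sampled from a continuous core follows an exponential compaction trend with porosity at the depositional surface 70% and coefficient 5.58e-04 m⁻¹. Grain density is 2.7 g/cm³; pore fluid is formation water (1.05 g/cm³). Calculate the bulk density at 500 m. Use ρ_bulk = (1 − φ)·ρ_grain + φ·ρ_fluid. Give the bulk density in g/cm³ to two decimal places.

Working in km (1 km = 1000 m; c in km⁻¹ = c in m⁻¹ × 1000):
Porosity at depth: φ = 0.7·exp(−0.558×0.5) = 0.7×0.7565 = 0.5296
Bulk density: ρ_b = (1−φ)ρ_g + φ·ρ_f = 0.4704×2.7 + 0.5296×1.05
       = 1.270 + 0.556 = 1.826 g/cm³

1.83 g/cm³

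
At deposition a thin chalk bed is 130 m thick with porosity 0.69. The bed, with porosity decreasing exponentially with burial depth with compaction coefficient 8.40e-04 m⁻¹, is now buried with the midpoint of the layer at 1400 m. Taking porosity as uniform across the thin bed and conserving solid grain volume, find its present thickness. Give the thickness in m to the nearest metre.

51 m

Working in km (1 km = 1000 m; c in km⁻¹ = c in m⁻¹ × 1000):
Porosity at 1.4 km: n = 0.69·exp(−0.84×1.4) = 0.2129
Solid-volume conservation: h(1−n) = h₀(1−n₀) ⇒ h = h₀·(1−n₀)/(1−n)
h = 0.13 × (1 − 0.69)/(1 − 0.2129) = 0.13 × 0.3938 = 0.0512 km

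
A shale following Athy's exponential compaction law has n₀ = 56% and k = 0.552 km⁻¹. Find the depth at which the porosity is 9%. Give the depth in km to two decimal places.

Invert Athy's law: d = ln(n₀/n) / k
d = ln(0.56/0.09) / 0.552 = ln(6.222) / 0.552 = 1.8281 / 0.552 = 3.312 km

3.31 km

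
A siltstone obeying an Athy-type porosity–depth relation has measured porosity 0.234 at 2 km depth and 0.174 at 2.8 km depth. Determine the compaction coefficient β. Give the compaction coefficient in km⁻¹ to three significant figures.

0.370 km⁻¹

Athy: n(d) = n₀ e^(−βd) ⇒ n₁/n₂ = e^{β(d₂−d₁)} ⇒ β = ln(n₁/n₂)/(d₂−d₁)
β = ln(0.234/0.174) / (2.8 − 2) = ln(1.345) / 0.8 = 0.2963 / 0.8 = 0.3703 km⁻¹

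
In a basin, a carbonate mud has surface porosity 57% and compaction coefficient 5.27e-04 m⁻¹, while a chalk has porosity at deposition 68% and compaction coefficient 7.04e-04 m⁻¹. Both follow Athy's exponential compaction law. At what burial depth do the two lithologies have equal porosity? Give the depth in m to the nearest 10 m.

Working in km (1 km = 1000 m; c in km⁻¹ = c in m⁻¹ × 1000):
Set phi₀ₐ e^(−cₐz) = phi₀ᵦ e^(−cᵦz) ⇒ ln(phi₀ₐ/phi₀ᵦ) = (cₐ − cᵦ)·z
z = ln(0.57/0.68) / (0.527 − 0.704) = -0.1765 / -0.177 = 0.997 km

1000 m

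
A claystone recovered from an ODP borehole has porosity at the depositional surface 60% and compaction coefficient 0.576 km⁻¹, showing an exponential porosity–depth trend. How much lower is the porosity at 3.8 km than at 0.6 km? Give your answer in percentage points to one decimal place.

35.7 percentage points

φ(0.6) = 0.6·e^(−0.576×0.6) = 0.4247
φ(3.8) = 0.6·e^(−0.576×3.8) = 0.0672
Δφ = 0.4247 − 0.0672 = 0.3574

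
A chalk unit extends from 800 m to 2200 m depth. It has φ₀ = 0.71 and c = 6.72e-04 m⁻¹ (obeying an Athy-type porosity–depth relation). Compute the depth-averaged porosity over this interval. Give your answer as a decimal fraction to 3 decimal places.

Working in km (1 km = 1000 m; c in km⁻¹ = c in m⁻¹ × 1000):
⟨φ⟩ = (1/(Z₂−Z₁)) ∫ φ₀ e^(−cZ) dZ = φ₀·(e^(−c·Z₁) − e^(−c·Z₂)) / (c·(Z₂−Z₁))
e^(−0.672×0.8) = 0.5841; e^(−0.672×2.2) = 0.2280
⟨φ⟩ = 0.71 × (0.5841 − 0.2280) / (0.672 × 1.4) = 0.71 × 0.3786 = 0.2688

0.269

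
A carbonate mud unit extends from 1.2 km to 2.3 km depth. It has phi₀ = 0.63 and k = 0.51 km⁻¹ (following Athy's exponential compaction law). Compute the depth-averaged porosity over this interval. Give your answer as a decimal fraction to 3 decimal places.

⟨phi⟩ = (1/(z₂−z₁)) ∫ phi₀ e^(−kz) dz = phi₀·(e^(−k·z₁) − e^(−k·z₂)) / (k·(z₂−z₁))
e^(−0.51×1.2) = 0.5423; e^(−0.51×2.3) = 0.3094
⟨phi⟩ = 0.63 × (0.5423 − 0.3094) / (0.51 × 1.1) = 0.63 × 0.4150 = 0.2615

0.261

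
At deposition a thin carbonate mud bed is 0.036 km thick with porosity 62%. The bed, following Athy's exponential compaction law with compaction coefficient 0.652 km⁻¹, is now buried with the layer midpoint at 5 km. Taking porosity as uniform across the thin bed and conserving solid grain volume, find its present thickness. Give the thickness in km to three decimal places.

Porosity at 5 km: n = 0.62·exp(−0.652×5) = 0.0238
Solid-volume conservation: h(1−n) = h₀(1−n₀) ⇒ h = h₀·(1−n₀)/(1−n)
h = 0.036 × (1 − 0.62)/(1 − 0.0238) = 0.036 × 0.3893 = 0.0140 km

0.014 km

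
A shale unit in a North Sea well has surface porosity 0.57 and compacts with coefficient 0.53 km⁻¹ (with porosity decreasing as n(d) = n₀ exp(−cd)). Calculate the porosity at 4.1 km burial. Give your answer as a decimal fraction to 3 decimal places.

n = n₀·exp(−c·d) = 0.57 × exp(−0.53 × 4.1) = 0.57 × exp(−2.173)
  = 0.57 × 0.1138 = 0.0649

0.065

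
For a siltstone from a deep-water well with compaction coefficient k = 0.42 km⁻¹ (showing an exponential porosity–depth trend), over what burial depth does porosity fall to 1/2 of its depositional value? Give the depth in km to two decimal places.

n/n₀ = 1/2 ⇒ exp(−k·Z) = 1/2 ⇒ Z = ln(2) / k
Z = 0.6931 / 0.42 = 1.650 km

1.65 km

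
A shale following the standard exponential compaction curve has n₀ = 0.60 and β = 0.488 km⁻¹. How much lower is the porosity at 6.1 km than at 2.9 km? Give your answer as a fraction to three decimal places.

0.115

n(2.9) = 0.6·e^(−0.488×2.9) = 0.1457
n(6.1) = 0.6·e^(−0.488×6.1) = 0.0306
Δn = 0.1457 − 0.0306 = 0.1152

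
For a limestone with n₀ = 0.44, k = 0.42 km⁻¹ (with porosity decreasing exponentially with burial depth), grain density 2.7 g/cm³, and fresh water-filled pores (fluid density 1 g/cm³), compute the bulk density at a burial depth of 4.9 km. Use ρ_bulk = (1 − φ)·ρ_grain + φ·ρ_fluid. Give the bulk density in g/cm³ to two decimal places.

2.60 g/cm³

Porosity at depth: n = 0.44·exp(−0.42×4.9) = 0.44×0.1277 = 0.0562
Bulk density: ρ_b = (1−n)ρ_g + n·ρ_f = 0.9438×2.7 + 0.0562×1
       = 2.548 + 0.056 = 2.604 g/cm³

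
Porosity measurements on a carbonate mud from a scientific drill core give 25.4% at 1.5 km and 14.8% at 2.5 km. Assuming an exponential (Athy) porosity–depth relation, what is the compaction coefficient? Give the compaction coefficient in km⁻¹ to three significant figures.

Athy: n(Z) = n₀ e^(−cZ) ⇒ n₁/n₂ = e^{c(Z₂−Z₁)} ⇒ c = ln(n₁/n₂)/(Z₂−Z₁)
c = ln(0.254/0.148) / (2.5 − 1.5) = ln(1.716) / 1 = 0.5401 / 1 = 0.5401 km⁻¹

0.540 km⁻¹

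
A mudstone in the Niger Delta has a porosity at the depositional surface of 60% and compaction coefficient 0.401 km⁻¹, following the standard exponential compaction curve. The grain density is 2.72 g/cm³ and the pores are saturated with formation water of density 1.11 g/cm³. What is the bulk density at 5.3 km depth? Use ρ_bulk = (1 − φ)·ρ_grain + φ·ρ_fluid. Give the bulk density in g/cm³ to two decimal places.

2.60 g/cm³

Porosity at depth: phi = 0.6·exp(−0.401×5.3) = 0.6×0.1194 = 0.0716
Bulk density: ρ_b = (1−phi)ρ_g + phi·ρ_f = 0.9284×2.72 + 0.0716×1.11
       = 2.525 + 0.080 = 2.605 g/cm³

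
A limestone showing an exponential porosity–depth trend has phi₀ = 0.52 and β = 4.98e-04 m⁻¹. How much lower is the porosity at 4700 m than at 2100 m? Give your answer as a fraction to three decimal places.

Working in km (1 km = 1000 m; β in km⁻¹ = β in m⁻¹ × 1000):
phi(2.1) = 0.52·e^(−0.498×2.1) = 0.1827
phi(4.7) = 0.52·e^(−0.498×4.7) = 0.0501
Δphi = 0.1827 − 0.0501 = 0.1327

0.133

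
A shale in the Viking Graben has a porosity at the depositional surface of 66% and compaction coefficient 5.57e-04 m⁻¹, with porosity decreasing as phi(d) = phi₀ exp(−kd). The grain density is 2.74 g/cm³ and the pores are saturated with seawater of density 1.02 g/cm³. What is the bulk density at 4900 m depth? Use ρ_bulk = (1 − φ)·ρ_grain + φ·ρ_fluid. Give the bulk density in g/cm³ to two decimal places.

Working in km (1 km = 1000 m; k in km⁻¹ = k in m⁻¹ × 1000):
Porosity at depth: phi = 0.66·exp(−0.557×4.9) = 0.66×0.0653 = 0.0431
Bulk density: ρ_b = (1−phi)ρ_g + phi·ρ_f = 0.9569×2.74 + 0.0431×1.02
       = 2.622 + 0.044 = 2.666 g/cm³

2.67 g/cm³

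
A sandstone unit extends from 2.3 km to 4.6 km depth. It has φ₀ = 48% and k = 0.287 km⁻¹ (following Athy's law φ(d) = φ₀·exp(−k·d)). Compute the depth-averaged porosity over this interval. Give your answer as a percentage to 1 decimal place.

⟨φ⟩ = (1/(d₂−d₁)) ∫ φ₀ e^(−kd) dd = φ₀·(e^(−k·d₁) − e^(−k·d₂)) / (k·(d₂−d₁))
e^(−0.287×2.3) = 0.5168; e^(−0.287×4.6) = 0.2671
⟨φ⟩ = 0.48 × (0.5168 − 0.2671) / (0.287 × 2.3) = 0.48 × 0.3783 = 0.1816

18.2%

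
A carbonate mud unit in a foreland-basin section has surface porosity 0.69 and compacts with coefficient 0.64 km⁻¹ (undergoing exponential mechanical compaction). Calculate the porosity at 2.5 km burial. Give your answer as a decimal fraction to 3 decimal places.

phi = phi₀·exp(−β·Z) = 0.69 × exp(−0.64 × 2.5) = 0.69 × exp(−1.6)
  = 0.69 × 0.2019 = 0.1393

0.139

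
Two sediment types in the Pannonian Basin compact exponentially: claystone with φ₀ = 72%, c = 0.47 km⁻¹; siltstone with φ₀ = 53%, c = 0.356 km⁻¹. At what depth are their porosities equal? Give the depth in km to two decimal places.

2.69 km

Set φ₀ₐ e^(−cₐz) = φ₀ᵦ e^(−cᵦz) ⇒ ln(φ₀ₐ/φ₀ᵦ) = (cₐ − cᵦ)·z
z = ln(0.72/0.53) / (0.47 − 0.356) = 0.3064 / 0.114 = 2.687 km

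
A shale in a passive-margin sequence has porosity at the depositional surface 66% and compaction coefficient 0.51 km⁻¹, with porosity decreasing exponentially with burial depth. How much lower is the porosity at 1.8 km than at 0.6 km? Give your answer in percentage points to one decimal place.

22.2 percentage points

phi(0.6) = 0.66·e^(−0.51×0.6) = 0.4860
phi(1.8) = 0.66·e^(−0.51×1.8) = 0.2635
Δphi = 0.4860 − 0.2635 = 0.2225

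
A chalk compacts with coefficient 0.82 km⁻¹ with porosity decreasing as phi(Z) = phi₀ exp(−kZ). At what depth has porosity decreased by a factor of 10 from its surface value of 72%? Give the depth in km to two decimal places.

phi/phi₀ = 1/10 ⇒ exp(−k·Z) = 1/10 ⇒ Z = ln(10) / k
Z = 2.3026 / 0.82 = 2.808 km

2.81 km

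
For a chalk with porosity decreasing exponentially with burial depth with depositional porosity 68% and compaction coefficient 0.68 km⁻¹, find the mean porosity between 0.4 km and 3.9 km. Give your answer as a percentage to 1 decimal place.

⟨phi⟩ = (1/(Z₂−Z₁)) ∫ phi₀ e^(−βZ) dZ = phi₀·(e^(−β·Z₁) − e^(−β·Z₂)) / (β·(Z₂−Z₁))
e^(−0.68×0.4) = 0.7619; e^(−0.68×3.9) = 0.0705
⟨phi⟩ = 0.68 × (0.7619 − 0.0705) / (0.68 × 3.5) = 0.68 × 0.2905 = 0.1975

19.8%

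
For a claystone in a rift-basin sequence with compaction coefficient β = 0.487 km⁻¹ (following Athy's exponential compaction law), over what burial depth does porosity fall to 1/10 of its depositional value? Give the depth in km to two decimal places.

4.73 km

phi/phi₀ = 1/10 ⇒ exp(−β·z) = 1/10 ⇒ z = ln(10) / β
z = 2.3026 / 0.487 = 4.728 km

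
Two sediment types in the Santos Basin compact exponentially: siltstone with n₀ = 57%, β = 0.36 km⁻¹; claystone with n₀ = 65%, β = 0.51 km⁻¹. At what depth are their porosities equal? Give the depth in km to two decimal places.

0.88 km

Set n₀ₐ e^(−βₐZ) = n₀ᵦ e^(−βᵦZ) ⇒ ln(n₀ₐ/n₀ᵦ) = (βₐ − βᵦ)·Z
Z = ln(0.57/0.65) / (0.36 − 0.51) = -0.1313 / -0.15 = 0.876 km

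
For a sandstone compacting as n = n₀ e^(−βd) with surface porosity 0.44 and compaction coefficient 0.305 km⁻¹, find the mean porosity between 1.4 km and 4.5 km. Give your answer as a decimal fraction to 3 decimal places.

0.186

⟨n⟩ = (1/(d₂−d₁)) ∫ n₀ e^(−βd) dd = n₀·(e^(−β·d₁) − e^(−β·d₂)) / (β·(d₂−d₁))
e^(−0.305×1.4) = 0.6525; e^(−0.305×4.5) = 0.2535
⟨n⟩ = 0.44 × (0.6525 − 0.2535) / (0.305 × 3.1) = 0.44 × 0.4220 = 0.1857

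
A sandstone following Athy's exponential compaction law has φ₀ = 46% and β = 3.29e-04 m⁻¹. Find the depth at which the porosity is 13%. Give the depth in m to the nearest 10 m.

3840 m

Working in km (1 km = 1000 m; β in km⁻¹ = β in m⁻¹ × 1000):
Invert Athy's law: Z = ln(φ₀/φ) / β
Z = ln(0.46/0.13) / 0.329 = ln(3.538) / 0.329 = 1.2637 / 0.329 = 3.841 km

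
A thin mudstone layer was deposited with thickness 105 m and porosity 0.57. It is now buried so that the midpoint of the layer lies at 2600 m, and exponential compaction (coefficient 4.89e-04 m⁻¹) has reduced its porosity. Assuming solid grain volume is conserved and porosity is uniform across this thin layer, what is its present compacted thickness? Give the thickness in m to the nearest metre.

Working in km (1 km = 1000 m; c in km⁻¹ = c in m⁻¹ × 1000):
Porosity at 2.6 km: phi = 0.57·exp(−0.489×2.6) = 0.1599
Solid-volume conservation: h(1−phi) = h₀(1−phi₀) ⇒ h = h₀·(1−phi₀)/(1−phi)
h = 0.105 × (1 − 0.57)/(1 − 0.1599) = 0.105 × 0.5118 = 0.0537 km

54 m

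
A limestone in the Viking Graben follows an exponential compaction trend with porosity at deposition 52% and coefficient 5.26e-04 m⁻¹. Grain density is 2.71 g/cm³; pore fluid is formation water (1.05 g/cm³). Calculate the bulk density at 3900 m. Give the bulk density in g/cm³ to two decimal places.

2.60 g/cm³

Working in km (1 km = 1000 m; k in km⁻¹ = k in m⁻¹ × 1000):
Porosity at depth: phi = 0.52·exp(−0.526×3.9) = 0.52×0.1286 = 0.0668
Bulk density: ρ_b = (1−phi)ρ_g + phi·ρ_f = 0.9332×2.71 + 0.0668×1.05
       = 2.529 + 0.070 = 2.599 g/cm³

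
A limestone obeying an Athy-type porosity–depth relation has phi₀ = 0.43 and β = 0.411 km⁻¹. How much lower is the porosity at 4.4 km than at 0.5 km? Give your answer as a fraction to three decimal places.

phi(0.5) = 0.43·e^(−0.411×0.5) = 0.3501
phi(4.4) = 0.43·e^(−0.411×4.4) = 0.0705
Δphi = 0.3501 − 0.0705 = 0.2796

0.280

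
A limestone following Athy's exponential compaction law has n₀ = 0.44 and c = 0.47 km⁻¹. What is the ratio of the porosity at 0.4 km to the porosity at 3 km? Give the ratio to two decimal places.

3.39

n(Z₁)/n(Z₂) = e^(−c·Z₁)/e^(−c·Z₂) = e^{c(Z₂−Z₁)}
= exp(0.47 × 2.6) = exp(1.222) = 3.3940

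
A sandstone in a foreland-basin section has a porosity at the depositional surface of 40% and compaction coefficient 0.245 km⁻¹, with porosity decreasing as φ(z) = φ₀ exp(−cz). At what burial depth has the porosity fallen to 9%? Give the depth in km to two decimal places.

6.09 km

Invert Athy's law: z = ln(φ₀/φ) / c
z = ln(0.4/0.09) / 0.245 = ln(4.444) / 0.245 = 1.4917 / 0.245 = 6.088 km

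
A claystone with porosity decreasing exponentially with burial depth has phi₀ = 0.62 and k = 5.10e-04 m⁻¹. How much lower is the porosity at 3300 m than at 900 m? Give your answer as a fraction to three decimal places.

0.277

Working in km (1 km = 1000 m; k in km⁻¹ = k in m⁻¹ × 1000):
phi(0.9) = 0.62·e^(−0.51×0.9) = 0.3918
phi(3.3) = 0.62·e^(−0.51×3.3) = 0.1152
Δphi = 0.3918 − 0.1152 = 0.2766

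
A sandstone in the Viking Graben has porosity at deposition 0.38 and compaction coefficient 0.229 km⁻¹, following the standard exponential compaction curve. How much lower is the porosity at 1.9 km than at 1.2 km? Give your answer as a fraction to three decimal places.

n(1.2) = 0.38·e^(−0.229×1.2) = 0.2887
n(1.9) = 0.38·e^(−0.229×1.9) = 0.2459
Δn = 0.2887 − 0.2459 = 0.0428

0.043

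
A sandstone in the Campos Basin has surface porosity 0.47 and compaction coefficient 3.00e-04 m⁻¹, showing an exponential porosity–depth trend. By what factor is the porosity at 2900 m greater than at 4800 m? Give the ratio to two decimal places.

1.77

Working in km (1 km = 1000 m; c in km⁻¹ = c in m⁻¹ × 1000):
φ(z₁)/φ(z₂) = e^(−c·z₁)/e^(−c·z₂) = e^{c(z₂−z₁)}
= exp(0.3 × 1.9) = exp(0.57) = 1.7683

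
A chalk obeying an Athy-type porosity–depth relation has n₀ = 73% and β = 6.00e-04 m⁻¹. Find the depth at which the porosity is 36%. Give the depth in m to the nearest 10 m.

1180 m

Working in km (1 km = 1000 m; β in km⁻¹ = β in m⁻¹ × 1000):
Invert Athy's law: z = ln(n₀/n) / β
z = ln(0.73/0.36) / 0.6 = ln(2.028) / 0.6 = 0.7069 / 0.6 = 1.178 km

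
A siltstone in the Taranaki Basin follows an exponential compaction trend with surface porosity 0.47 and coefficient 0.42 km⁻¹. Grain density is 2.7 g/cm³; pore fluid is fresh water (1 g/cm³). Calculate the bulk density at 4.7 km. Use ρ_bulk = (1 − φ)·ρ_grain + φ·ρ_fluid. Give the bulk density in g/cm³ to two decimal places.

Porosity at depth: φ = 0.47·exp(−0.42×4.7) = 0.47×0.1389 = 0.0653
Bulk density: ρ_b = (1−φ)ρ_g + φ·ρ_f = 0.9347×2.7 + 0.0653×1
       = 2.524 + 0.065 = 2.589 g/cm³

2.59 g/cm³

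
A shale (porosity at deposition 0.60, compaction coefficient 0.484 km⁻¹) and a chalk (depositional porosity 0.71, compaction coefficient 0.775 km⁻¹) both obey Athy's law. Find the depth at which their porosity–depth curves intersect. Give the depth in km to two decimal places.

0.58 km

Set phi₀ₐ e^(−cₐd) = phi₀ᵦ e^(−cᵦd) ⇒ ln(phi₀ₐ/phi₀ᵦ) = (cₐ − cᵦ)·d
d = ln(0.6/0.71) / (0.484 − 0.775) = -0.1683 / -0.291 = 0.578 km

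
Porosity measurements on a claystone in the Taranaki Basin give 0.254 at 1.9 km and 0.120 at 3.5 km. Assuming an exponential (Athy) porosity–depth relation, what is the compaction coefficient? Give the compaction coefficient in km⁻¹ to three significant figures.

0.469 km⁻¹

Athy: phi(d) = phi₀ e^(−kd) ⇒ phi₁/phi₂ = e^{k(d₂−d₁)} ⇒ k = ln(phi₁/phi₂)/(d₂−d₁)
k = ln(0.254/0.12) / (3.5 − 1.9) = ln(2.117) / 1.6 = 0.7498 / 1.6 = 0.4687 km⁻¹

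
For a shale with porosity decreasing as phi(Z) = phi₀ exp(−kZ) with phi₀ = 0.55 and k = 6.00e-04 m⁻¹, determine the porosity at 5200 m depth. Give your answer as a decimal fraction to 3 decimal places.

0.024

Working in km (1 km = 1000 m; k in km⁻¹ = k in m⁻¹ × 1000):
phi = phi₀·exp(−k·Z) = 0.55 × exp(−0.6 × 5.2) = 0.55 × exp(−3.12)
  = 0.55 × 0.0442 = 0.0243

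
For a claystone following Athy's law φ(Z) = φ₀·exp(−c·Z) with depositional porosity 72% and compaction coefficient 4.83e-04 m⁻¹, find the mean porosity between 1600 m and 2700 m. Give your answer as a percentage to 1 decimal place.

25.8%

Working in km (1 km = 1000 m; c in km⁻¹ = c in m⁻¹ × 1000):
⟨φ⟩ = (1/(Z₂−Z₁)) ∫ φ₀ e^(−cZ) dZ = φ₀·(e^(−c·Z₁) − e^(−c·Z₂)) / (c·(Z₂−Z₁))
e^(−0.483×1.6) = 0.4617; e^(−0.483×2.7) = 0.2714
⟨φ⟩ = 0.72 × (0.4617 − 0.2714) / (0.483 × 1.1) = 0.72 × 0.3582 = 0.2579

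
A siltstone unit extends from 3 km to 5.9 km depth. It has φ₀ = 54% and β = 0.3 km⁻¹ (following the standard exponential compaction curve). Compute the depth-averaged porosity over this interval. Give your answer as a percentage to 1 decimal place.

⟨φ⟩ = (1/(d₂−d₁)) ∫ φ₀ e^(−βd) dd = φ₀·(e^(−β·d₁) − e^(−β·d₂)) / (β·(d₂−d₁))
e^(−0.3×3) = 0.4066; e^(−0.3×5.9) = 0.1703
⟨φ⟩ = 0.54 × (0.4066 − 0.1703) / (0.3 × 2.9) = 0.54 × 0.2715 = 0.1466

14.7%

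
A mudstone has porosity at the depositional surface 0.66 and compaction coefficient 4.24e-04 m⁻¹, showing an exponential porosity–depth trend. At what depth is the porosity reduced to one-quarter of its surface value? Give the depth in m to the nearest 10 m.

3270 m

Working in km (1 km = 1000 m; k in km⁻¹ = k in m⁻¹ × 1000):
φ/φ₀ = 1/4 ⇒ exp(−k·Z) = 1/4 ⇒ Z = ln(4) / k
Z = 1.3863 / 0.424 = 3.270 km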